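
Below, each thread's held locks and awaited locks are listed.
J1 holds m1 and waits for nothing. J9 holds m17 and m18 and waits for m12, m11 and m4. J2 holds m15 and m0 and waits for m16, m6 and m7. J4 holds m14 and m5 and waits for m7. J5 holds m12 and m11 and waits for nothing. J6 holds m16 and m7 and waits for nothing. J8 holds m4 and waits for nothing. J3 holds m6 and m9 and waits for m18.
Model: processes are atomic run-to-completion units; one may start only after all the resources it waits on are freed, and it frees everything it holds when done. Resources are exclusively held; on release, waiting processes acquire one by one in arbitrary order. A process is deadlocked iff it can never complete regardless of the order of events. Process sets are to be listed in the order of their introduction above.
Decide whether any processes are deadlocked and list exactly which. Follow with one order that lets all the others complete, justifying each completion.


The deadlocked set is empty.
Key observation: all waits point, directly or indirectly, at processes that can finish, so nothing is permanently blocked.
One completion order for the rest: J8, J5, J9, J6, J4, J3, J2, J1.
Check, step by step:
  J8: no waits; runs immediately, freeing m4
  J5: no waits; runs immediately, freeing m12 and m11
  run J9 (all its waits — m12, m11 and m4 — are resolved); releases m17 and m18
  J6: no waits; runs immediately, freeing m16 and m7
  run J4 (all its waits — m7 — are resolved); releases m14 and m5
  run J3 (all its waits — m18 — are resolved); releases m6 and m9
  run J2 (all its waits — m16, m6 and m7 — are resolved); releases m15 and m0
  J1: no waits; runs immediately, freeing m1


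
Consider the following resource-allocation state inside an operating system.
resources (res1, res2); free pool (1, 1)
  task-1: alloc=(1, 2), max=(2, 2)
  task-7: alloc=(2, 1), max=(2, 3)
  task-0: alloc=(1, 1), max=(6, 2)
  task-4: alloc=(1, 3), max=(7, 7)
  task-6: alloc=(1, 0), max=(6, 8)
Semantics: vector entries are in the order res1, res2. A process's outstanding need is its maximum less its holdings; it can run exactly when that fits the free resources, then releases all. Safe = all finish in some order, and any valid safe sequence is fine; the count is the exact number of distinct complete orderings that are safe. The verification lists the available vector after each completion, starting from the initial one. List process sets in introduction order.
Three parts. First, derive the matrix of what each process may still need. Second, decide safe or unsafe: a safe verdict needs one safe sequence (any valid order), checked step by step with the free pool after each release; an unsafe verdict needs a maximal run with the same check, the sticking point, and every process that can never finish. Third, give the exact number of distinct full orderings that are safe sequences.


(1) Need matrix, components ordered res1, res2:
  task-1: (1, 0)
  task-7: (0, 2)
  task-0: (5, 1)
  task-4: (6, 4)
  task-6: (5, 8)
(2) UNSAFE.
Key observation: task-1, task-7 can finish, but then (4, 4) is all there is, and the blocked group's res1 demands exceed it.
A maximal execution: task-1, task-7 — then nothing else fits. Walking it through:
  pool = (1, 1)
  task-1: need (1, 0) fits (1, 1); releases (1, 2), pool now (2, 3)
  task-7: need (0, 2) fits (2, 3); releases (2, 1), pool now (4, 4)
  blocked: task-0 wants (5, 1), pool (4, 4) — not enough res1
  blocked: task-4 wants (6, 4), pool (4, 4) — not enough res1
  blocked: task-6 wants (5, 8), pool (4, 4) — not enough res1 and res2
Permanently blocked: task-0, task-4 and task-6.
(3) Precisely 0 of the possible complete orderings are safe sequences.


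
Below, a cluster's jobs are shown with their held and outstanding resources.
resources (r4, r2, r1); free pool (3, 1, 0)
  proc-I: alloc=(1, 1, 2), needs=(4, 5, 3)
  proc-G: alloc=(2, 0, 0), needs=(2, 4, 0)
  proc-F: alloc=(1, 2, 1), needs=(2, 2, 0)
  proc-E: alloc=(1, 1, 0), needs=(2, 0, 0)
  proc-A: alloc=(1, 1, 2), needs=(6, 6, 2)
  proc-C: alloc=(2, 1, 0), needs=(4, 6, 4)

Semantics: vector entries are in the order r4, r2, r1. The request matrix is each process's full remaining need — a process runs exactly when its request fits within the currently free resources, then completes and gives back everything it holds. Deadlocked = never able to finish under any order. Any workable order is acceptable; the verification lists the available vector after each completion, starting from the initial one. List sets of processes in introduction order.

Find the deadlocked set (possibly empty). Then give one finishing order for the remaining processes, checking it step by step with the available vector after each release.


The deadlocked set is proc-I, proc-A and proc-C.
Key observation: after proc-E, proc-F, proc-G complete, (7, 4, 1) is the best the pool ever gets, yet each leftover process wants more r2.
A valid finishing order for the others: proc-E, proc-F, proc-G. Walking it through:
  pool = (3, 1, 0)
  proc-E needs (2, 0, 0) <= (3, 1, 0) -> finishes; pool += (1, 1, 0) = (4, 2, 0)
  proc-F needs (2, 2, 0) <= (4, 2, 0) -> finishes; pool += (1, 2, 1) = (5, 4, 1)
  proc-G needs (2, 4, 0) <= (5, 4, 1) -> finishes; pool += (2, 0, 0) = (7, 4, 1)
The stuck group stays short no matter what:
  blocked: proc-I wants (4, 5, 3), pool (7, 4, 1) — not enough r2 and r1
  blocked: proc-A wants (6, 6, 2), pool (7, 4, 1) — not enough r2 and r1
  blocked: proc-C wants (4, 6, 4), pool (7, 4, 1) — not enough r2 and r1


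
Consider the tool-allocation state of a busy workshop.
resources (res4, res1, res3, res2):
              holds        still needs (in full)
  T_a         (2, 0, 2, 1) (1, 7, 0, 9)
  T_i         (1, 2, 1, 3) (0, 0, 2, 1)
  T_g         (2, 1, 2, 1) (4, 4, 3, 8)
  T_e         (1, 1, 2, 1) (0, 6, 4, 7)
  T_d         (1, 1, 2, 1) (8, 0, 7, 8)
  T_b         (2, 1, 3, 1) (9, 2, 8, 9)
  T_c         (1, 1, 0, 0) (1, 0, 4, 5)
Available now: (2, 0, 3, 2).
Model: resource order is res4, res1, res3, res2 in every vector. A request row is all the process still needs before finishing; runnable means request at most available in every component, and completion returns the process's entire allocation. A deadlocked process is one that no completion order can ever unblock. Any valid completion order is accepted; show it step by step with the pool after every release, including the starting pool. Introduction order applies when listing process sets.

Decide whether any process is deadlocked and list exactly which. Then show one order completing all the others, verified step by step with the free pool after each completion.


Deadlocked: T_a, T_g, T_e, T_d and T_b.
Key observation: the pool after T_i, T_c is (4, 3, 4, 5); every surviving request exceeds it in res2, so progress ends there.
The rest can finish in the order T_i, T_c. Walking it through:
  pool = (2, 0, 3, 2)
  T_i: need (0, 0, 2, 1) fits (2, 0, 3, 2); releases (1, 2, 1, 3), pool now (3, 2, 4, 5)
  T_c: need (1, 0, 4, 5) fits (3, 2, 4, 5); releases (1, 1, 0, 0), pool now (4, 3, 4, 5)
None of the blocked processes ever fits:
  blocked: T_a wants (1, 7, 0, 9), pool (4, 3, 4, 5) — not enough res1 and res2
  blocked: T_g wants (4, 4, 3, 8), pool (4, 3, 4, 5) — not enough res1 and res2
  blocked: T_e wants (0, 6, 4, 7), pool (4, 3, 4, 5) — not enough res1 and res2
  blocked: T_d wants (8, 0, 7, 8), pool (4, 3, 4, 5) — not enough res4, res3 and res2
  blocked: T_b wants (9, 2, 8, 9), pool (4, 3, 4, 5) — not enough res4, res3 and res2


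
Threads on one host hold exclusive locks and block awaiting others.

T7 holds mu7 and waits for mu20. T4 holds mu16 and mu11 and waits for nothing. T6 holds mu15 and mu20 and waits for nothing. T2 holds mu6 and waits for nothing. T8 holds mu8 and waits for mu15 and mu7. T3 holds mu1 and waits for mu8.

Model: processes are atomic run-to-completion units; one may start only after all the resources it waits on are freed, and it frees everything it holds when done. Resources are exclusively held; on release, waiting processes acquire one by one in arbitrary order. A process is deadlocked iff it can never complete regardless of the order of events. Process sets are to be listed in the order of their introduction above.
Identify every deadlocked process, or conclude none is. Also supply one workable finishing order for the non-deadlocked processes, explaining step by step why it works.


The deadlocked set is empty.
Key observation: although several processes wait, no cycle exists — each chain bottoms out at a free runner.
The rest can finish in the order T4, T6, T7, T2, T8, T3.
Verifying each step:
  run T4 (it waits on nothing); releases mu16 and mu11
  run T6 (it waits on nothing); releases mu15 and mu20
  run T7 (all its waits — mu20 — are resolved); releases mu7
  run T2 (it waits on nothing); releases mu6
  run T8 (all its waits — mu15 and mu7 — are resolved); releases mu8
  run T3 (all its waits — mu8 — are resolved); releases mu1


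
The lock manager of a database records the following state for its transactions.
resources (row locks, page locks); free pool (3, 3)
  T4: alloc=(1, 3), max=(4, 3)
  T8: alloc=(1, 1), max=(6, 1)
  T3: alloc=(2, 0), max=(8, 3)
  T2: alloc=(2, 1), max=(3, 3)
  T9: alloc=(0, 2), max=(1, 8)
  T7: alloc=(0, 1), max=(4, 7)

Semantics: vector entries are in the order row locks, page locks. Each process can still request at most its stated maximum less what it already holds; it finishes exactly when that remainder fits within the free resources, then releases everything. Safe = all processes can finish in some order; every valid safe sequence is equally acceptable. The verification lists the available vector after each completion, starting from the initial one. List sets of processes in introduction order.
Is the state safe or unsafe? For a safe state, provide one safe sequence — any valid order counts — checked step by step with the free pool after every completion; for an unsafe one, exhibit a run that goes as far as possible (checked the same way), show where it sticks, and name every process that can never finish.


SAFE. One safe sequence: T4, T2, T3, T8, T9, T7.
Key observation: the order's first zero-slack moment is T4 ((3, 0) needed, (3, 3) free — a requested resource with nothing to spare).
Check, step by step:
  pool = (3, 3)
  run T4 (needs (3, 0), free (3, 3)); after release of (1, 3) the pool is (4, 6)
  run T2 (needs (1, 2), free (4, 6)); after release of (2, 1) the pool is (6, 7)
  run T3 (needs (6, 3), free (6, 7)); after release of (2, 0) the pool is (8, 7)
  run T8 (needs (5, 0), free (8, 7)); after release of (1, 1) the pool is (9, 8)
  run T9 (needs (1, 6), free (9, 8)); after release of (0, 2) the pool is (9, 10)
  run T7 (needs (4, 6), free (9, 10)); after release of (0, 1) the pool is (9, 11)


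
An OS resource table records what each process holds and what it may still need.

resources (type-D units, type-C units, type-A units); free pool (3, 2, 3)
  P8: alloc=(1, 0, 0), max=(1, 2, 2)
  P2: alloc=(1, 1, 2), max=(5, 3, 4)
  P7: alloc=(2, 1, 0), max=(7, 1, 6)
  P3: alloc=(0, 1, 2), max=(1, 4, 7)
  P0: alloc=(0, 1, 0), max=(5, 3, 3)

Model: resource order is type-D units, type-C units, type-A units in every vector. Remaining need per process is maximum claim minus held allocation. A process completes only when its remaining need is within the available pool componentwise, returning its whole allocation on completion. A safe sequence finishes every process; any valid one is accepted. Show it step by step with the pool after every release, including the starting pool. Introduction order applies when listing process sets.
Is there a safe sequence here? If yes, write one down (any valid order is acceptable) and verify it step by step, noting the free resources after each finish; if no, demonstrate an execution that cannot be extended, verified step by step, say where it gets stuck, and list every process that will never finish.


The state is SAFE; one workable sequence: P8, P2, P3, P7, P0.
Key observation: the order's first zero-slack moment is P8 ((0, 2, 2) needed, (3, 2, 3) free — a requested resource with nothing to spare).
Check, step by step:
  pool = (3, 2, 3)
  P8: need (0, 2, 2) fits (3, 2, 3); releases (1, 0, 0), pool now (4, 2, 3)
  P2: need (4, 2, 2) fits (4, 2, 3); releases (1, 1, 2), pool now (5, 3, 5)
  P3: need (1, 3, 5) fits (5, 3, 5); releases (0, 1, 2), pool now (5, 4, 7)
  P7: need (5, 0, 6) fits (5, 4, 7); releases (2, 1, 0), pool now (7, 5, 7)
  P0: need (5, 2, 3) fits (7, 5, 7); releases (0, 1, 0), pool now (7, 6, 7)


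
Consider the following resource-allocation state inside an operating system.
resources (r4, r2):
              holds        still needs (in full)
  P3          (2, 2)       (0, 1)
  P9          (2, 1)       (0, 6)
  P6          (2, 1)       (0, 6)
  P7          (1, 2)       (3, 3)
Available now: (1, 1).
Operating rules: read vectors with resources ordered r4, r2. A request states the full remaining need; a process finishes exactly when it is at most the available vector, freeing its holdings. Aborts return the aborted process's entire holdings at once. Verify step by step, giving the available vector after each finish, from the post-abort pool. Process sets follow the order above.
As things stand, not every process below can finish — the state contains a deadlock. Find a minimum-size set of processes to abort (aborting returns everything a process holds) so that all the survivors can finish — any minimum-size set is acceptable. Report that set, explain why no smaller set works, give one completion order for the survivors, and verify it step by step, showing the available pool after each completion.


The answer: abort P9.
Key observation: the returned (2, 1) from P9 is what brings P6 — unrunnable before, under any order — into play at step 3.
No smaller set exists: with zero aborts the deadlock remains.
Survivors finish in the order: P3, P7, P6. Verifying each step (pool after the aborts first):
  pool = (3, 2)
  run P3 (needs (0, 1), free (3, 2)); after release of (2, 2) the pool is (5, 4)
  run P7 (needs (3, 3), free (5, 4)); after release of (1, 2) the pool is (6, 6)
  run P6 (needs (0, 6), free (6, 6)); after release of (2, 1) the pool is (8, 7)


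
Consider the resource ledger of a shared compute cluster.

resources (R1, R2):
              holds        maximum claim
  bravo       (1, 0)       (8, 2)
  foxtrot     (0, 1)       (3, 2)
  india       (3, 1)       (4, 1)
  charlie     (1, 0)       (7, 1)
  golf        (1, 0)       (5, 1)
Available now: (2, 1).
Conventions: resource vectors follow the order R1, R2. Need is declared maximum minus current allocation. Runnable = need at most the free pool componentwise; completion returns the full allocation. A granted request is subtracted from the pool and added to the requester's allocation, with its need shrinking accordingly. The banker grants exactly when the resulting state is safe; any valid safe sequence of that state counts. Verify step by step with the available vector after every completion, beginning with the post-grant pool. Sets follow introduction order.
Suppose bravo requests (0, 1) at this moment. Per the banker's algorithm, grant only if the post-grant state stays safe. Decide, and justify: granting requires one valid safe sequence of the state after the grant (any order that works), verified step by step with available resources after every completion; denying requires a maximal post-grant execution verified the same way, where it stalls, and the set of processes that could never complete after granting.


GRANT — the state after the grant stays safe, e.g. via india, golf, foxtrot, charlie, bravo.
Key observation: even at the reduced pool (2, 0), india fits immediately, so safety survives the grant.
Check on the post-grant state, step by step:
  pool = (2, 0)
  run india (needs (1, 0), free (2, 0)); after release of (3, 1) the pool is (5, 1)
  run golf (needs (4, 1), free (5, 1)); after release of (1, 0) the pool is (6, 1)
  run foxtrot (needs (3, 1), free (6, 1)); after release of (0, 1) the pool is (6, 2)
  run charlie (needs (6, 1), free (6, 2)); after release of (1, 0) the pool is (7, 2)
  run bravo (needs (7, 1), free (7, 2)); after release of (1, 1) the pool is (8, 3)


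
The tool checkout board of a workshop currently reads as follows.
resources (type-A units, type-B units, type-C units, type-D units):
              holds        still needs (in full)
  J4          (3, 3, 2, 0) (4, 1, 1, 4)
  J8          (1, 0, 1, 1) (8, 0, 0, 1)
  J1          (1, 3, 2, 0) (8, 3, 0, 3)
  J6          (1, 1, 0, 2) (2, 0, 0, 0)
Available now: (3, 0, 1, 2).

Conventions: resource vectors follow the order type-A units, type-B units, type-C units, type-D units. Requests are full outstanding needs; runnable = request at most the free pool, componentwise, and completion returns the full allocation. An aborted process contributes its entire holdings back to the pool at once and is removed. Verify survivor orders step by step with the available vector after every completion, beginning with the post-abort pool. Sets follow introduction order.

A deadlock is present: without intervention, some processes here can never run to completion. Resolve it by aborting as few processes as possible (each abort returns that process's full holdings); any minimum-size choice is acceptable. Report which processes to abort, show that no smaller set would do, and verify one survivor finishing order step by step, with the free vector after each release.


The answer: abort J1.
Key observation: the deadlocked J8 becomes finishable only because J1 released (1, 3, 2, 0); it completes at step 3 below.
No smaller set exists: with zero aborts the deadlock remains.
One survivor order: J6, J4, J8. Check, step by step (post-abort pool first):
  pool = (4, 3, 3, 2)
  J6 needs (2, 0, 0, 0) <= (4, 3, 3, 2) -> finishes; pool += (1, 1, 0, 2) = (5, 4, 3, 4)
  J4 needs (4, 1, 1, 4) <= (5, 4, 3, 4) -> finishes; pool += (3, 3, 2, 0) = (8, 7, 5, 4)
  J8 needs (8, 0, 0, 1) <= (8, 7, 5, 4) -> finishes; pool += (1, 0, 1, 1) = (9, 7, 6, 5)


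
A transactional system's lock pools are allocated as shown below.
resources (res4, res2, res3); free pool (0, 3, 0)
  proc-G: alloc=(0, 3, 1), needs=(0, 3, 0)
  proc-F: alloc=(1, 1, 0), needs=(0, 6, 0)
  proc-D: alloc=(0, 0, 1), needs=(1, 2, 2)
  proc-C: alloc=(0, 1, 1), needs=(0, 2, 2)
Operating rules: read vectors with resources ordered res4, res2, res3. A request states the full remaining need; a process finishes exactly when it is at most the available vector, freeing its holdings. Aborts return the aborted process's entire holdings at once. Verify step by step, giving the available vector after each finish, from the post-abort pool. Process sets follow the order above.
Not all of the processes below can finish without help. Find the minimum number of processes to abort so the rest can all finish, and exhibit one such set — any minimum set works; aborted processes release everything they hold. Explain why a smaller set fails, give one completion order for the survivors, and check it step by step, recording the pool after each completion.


Minimum abort set: proc-D.
Key observation: proc-C could never have finished before the abort; with (0, 0, 1) returned by proc-D, it fits at step 2.
No smaller set exists: with zero aborts the deadlock remains.
The survivors complete as proc-G, proc-C, proc-F. Verifying each step (starting from the post-abort pool):
  pool = (0, 3, 1)
  proc-G needs (0, 3, 0) <= (0, 3, 1) -> finishes; pool += (0, 3, 1) = (0, 6, 2)
  proc-C needs (0, 2, 2) <= (0, 6, 2) -> finishes; pool += (0, 1, 1) = (0, 7, 3)
  proc-F needs (0, 6, 0) <= (0, 7, 3) -> finishes; pool += (1, 1, 0) = (1, 8, 3)


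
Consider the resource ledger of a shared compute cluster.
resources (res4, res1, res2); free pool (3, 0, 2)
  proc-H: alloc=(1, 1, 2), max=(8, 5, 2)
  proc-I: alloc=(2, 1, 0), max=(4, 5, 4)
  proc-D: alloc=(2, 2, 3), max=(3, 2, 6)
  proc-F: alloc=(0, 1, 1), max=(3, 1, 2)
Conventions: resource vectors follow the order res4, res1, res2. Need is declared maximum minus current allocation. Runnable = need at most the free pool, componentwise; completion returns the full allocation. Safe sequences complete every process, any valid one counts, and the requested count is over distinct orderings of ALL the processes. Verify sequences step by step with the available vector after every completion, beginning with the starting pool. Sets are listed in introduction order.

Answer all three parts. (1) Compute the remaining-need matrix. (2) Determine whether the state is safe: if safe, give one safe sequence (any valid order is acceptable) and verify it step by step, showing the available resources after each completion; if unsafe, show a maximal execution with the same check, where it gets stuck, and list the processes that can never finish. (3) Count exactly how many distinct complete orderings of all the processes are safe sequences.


(1) Outstanding need per process (order res4, res1, res2):
  proc-H: (7, 4, 0)
  proc-I: (2, 4, 4)
  proc-D: (1, 0, 3)
  proc-F: (3, 0, 1)
(2) UNSAFE — no complete ordering exists.
Key observation: proc-F, proc-D can finish, but then (5, 3, 6) is all there is, and the blocked group's res1 demands exceed it.
The run proc-F, proc-D cannot be extended any further. Step-by-step check:
  pool = (3, 0, 2)
  proc-F needs (3, 0, 1) <= (3, 0, 2) -> finishes; pool += (0, 1, 1) = (3, 1, 3)
  proc-D needs (1, 0, 3) <= (3, 1, 3) -> finishes; pool += (2, 2, 3) = (5, 3, 6)
  blocked: proc-H wants (7, 4, 0), pool (5, 3, 6) — not enough res4 and res1
  blocked: proc-I wants (2, 4, 4), pool (5, 3, 6) — not enough res1
Processes that can never finish: proc-H and proc-I.
(3) The exact count: 0 of the possible complete orderings are safe sequences.


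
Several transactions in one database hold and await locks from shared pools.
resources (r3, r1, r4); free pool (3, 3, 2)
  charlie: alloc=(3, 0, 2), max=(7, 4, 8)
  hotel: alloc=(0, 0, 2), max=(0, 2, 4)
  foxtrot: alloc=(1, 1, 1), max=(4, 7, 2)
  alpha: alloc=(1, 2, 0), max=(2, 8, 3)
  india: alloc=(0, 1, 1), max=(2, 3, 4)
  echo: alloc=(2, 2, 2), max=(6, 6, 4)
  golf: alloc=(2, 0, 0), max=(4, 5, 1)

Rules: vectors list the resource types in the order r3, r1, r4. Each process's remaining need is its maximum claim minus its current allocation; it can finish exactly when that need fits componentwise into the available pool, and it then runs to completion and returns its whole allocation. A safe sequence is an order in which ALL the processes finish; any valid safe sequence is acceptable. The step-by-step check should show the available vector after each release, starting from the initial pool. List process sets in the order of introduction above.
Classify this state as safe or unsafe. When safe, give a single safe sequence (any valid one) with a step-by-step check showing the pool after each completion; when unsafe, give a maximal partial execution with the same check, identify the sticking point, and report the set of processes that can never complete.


The state is UNSAFE.
Key observation: after hotel, india the pool peaks at (3, 4, 5), and each blocked process is short somewhere: charlie on r3, r4; foxtrot on r1; alpha on r1; echo on r3; golf on r1.
A maximal execution: hotel, india — then nothing else fits. Walking it through:
  pool = (3, 3, 2)
  hotel: need (0, 2, 2) fits (3, 3, 2); releases (0, 0, 2), pool now (3, 3, 4)
  india: need (2, 2, 3) fits (3, 3, 4); releases (0, 1, 1), pool now (3, 4, 5)
  charlie still needs (4, 4, 6) but only (3, 4, 5) is free — short on r3 and r4
  foxtrot still needs (3, 6, 1) but only (3, 4, 5) is free — short on r1
  alpha still needs (1, 6, 3) but only (3, 4, 5) is free — short on r1
  echo still needs (4, 4, 2) but only (3, 4, 5) is free — short on r3
  golf still needs (2, 5, 1) but only (3, 4, 5) is free — short on r1
Processes that can never finish: charlie, foxtrot, alpha, echo and golf.


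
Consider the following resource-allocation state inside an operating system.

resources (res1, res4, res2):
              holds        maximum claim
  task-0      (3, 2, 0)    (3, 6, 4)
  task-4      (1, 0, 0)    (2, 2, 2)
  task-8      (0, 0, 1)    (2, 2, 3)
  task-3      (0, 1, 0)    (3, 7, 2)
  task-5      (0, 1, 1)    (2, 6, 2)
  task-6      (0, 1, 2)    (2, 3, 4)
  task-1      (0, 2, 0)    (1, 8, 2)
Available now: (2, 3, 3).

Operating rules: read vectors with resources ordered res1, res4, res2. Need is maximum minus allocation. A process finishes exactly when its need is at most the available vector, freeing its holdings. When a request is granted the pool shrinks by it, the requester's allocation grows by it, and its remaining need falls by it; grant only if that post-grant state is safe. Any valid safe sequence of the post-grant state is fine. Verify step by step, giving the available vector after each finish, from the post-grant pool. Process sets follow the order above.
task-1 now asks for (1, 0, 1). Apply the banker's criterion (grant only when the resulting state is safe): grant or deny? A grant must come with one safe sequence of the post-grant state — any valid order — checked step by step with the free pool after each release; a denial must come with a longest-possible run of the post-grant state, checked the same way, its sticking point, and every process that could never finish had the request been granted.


GRANT. The post-grant state is safe; one safe sequence: task-4, task-6, task-0, task-1, task-3, task-8, task-5.
Key observation: with (1, 3, 2) left after the transfer, task-4 can run at once — the state stays safe.
Step-by-step check of the post-grant state:
  pool = (1, 3, 2)
  task-4 needs (1, 2, 2) <= (1, 3, 2) -> finishes; pool += (1, 0, 0) = (2, 3, 2)
  task-6 needs (2, 2, 2) <= (2, 3, 2) -> finishes; pool += (0, 1, 2) = (2, 4, 4)
  task-0 needs (0, 4, 4) <= (2, 4, 4) -> finishes; pool += (3, 2, 0) = (5, 6, 4)
  task-1 needs (0, 6, 1) <= (5, 6, 4) -> finishes; pool += (1, 2, 1) = (6, 8, 5)
  task-3 needs (3, 6, 2) <= (6, 8, 5) -> finishes; pool += (0, 1, 0) = (6, 9, 5)
  task-8 needs (2, 2, 2) <= (6, 9, 5) -> finishes; pool += (0, 0, 1) = (6, 9, 6)
  task-5 needs (2, 5, 1) <= (6, 9, 6) -> finishes; pool += (0, 1, 1) = (6, 10, 7)


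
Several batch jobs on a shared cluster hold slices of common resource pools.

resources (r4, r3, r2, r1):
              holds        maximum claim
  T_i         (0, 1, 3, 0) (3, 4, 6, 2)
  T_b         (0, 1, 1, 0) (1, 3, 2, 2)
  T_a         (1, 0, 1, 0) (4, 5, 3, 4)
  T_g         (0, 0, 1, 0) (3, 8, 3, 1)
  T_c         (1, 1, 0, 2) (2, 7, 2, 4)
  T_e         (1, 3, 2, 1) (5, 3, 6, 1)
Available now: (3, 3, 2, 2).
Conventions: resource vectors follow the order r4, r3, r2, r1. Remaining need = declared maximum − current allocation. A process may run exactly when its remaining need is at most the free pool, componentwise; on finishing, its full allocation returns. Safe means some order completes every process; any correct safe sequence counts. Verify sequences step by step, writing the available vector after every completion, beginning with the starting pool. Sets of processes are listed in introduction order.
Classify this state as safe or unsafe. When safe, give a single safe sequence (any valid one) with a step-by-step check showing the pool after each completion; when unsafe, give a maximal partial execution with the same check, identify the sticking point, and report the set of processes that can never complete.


The state is UNSAFE.
Key observation: after T_b, T_i the pool peaks at (3, 5, 6, 2), and each blocked process is short somewhere: T_a on r1; T_g on r3; T_c on r3; T_e on r4.
Going as far as possible: T_b, T_i; after that, nothing fits. Check, step by step:
  pool = (3, 3, 2, 2)
  T_b: need (1, 2, 1, 2) fits (3, 3, 2, 2); releases (0, 1, 1, 0), pool now (3, 4, 3, 2)
  T_i: need (3, 3, 3, 2) fits (3, 4, 3, 2); releases (0, 1, 3, 0), pool now (3, 5, 6, 2)
  T_a cannot run: need (3, 5, 2, 4) vs free (3, 5, 6, 2) (insufficient r1)
  T_g cannot run: need (3, 8, 2, 1) vs free (3, 5, 6, 2) (insufficient r3)
  T_c cannot run: need (1, 6, 2, 2) vs free (3, 5, 6, 2) (insufficient r3)
  T_e cannot run: need (4, 0, 4, 0) vs free (3, 5, 6, 2) (insufficient r4)
Processes that can never finish: T_a, T_g, T_c and T_e.


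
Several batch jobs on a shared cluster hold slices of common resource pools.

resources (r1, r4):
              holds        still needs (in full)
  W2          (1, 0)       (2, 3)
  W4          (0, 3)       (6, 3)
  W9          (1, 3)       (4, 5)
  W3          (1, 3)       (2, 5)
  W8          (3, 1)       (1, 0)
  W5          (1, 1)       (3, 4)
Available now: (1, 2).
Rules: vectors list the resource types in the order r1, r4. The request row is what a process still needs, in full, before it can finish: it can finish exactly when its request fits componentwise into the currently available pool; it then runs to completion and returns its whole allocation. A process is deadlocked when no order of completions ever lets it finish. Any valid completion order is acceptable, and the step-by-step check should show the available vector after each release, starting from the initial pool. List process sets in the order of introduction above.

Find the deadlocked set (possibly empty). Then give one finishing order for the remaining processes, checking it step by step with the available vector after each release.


Deadlocked set: W4, W9, W3 and W5.
Key observation: after W8, W2 the pool peaks at (5, 3), and each blocked process is short somewhere: W4 on r1; W9 on r4; W3 on r4; W5 on r4.
The rest can finish in the order W8, W2. Walking it through:
  pool = (1, 2)
  W8: need (1, 0) fits (1, 2); releases (3, 1), pool now (4, 3)
  W2: need (2, 3) fits (4, 3); releases (1, 0), pool now (5, 3)
The stuck group stays short no matter what:
  blocked: W4 wants (6, 3), pool (5, 3) — not enough r1
  blocked: W9 wants (4, 5), pool (5, 3) — not enough r4
  blocked: W3 wants (2, 5), pool (5, 3) — not enough r4
  blocked: W5 wants (3, 4), pool (5, 3) — not enough r4


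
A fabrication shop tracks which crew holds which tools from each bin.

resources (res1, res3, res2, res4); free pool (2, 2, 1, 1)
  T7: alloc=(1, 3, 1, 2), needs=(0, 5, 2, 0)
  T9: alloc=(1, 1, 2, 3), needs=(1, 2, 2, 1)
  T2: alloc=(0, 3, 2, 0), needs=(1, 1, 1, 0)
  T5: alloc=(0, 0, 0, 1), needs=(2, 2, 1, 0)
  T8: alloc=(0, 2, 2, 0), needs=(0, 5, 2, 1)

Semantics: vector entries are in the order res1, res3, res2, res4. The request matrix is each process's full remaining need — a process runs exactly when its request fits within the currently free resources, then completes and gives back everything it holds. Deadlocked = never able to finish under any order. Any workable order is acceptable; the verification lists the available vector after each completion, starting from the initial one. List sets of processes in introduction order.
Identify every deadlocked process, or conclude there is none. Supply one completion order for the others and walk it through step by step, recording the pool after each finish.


No process is deadlocked.
Key observation: T2 leads a chain of completions in which each release enables another process.
The rest can finish in the order T2, T8, T9, T5, T7. Check, step by step:
  pool = (2, 2, 1, 1)
  T2 needs (1, 1, 1, 0) <= (2, 2, 1, 1) -> finishes; pool += (0, 3, 2, 0) = (2, 5, 3, 1)
  T8 needs (0, 5, 2, 1) <= (2, 5, 3, 1) -> finishes; pool += (0, 2, 2, 0) = (2, 7, 5, 1)
  T9 needs (1, 2, 2, 1) <= (2, 7, 5, 1) -> finishes; pool += (1, 1, 2, 3) = (3, 8, 7, 4)
  T5 needs (2, 2, 1, 0) <= (3, 8, 7, 4) -> finishes; pool += (0, 0, 0, 1) = (3, 8, 7, 5)
  T7 needs (0, 5, 2, 0) <= (3, 8, 7, 5) -> finishes; pool += (1, 3, 1, 2) = (4, 11, 8, 7)


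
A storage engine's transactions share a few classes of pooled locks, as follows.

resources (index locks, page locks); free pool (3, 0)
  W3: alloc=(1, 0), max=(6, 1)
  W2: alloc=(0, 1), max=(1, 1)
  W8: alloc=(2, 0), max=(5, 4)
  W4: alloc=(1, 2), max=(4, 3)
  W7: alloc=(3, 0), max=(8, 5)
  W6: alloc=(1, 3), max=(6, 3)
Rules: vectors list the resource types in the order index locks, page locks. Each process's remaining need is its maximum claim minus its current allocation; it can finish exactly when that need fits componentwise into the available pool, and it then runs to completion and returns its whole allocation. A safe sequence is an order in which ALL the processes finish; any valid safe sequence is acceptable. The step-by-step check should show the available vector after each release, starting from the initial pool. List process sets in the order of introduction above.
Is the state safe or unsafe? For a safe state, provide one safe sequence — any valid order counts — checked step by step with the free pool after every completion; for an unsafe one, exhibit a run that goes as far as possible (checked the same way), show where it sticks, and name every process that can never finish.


UNSAFE.
Key observation: after W2, W4 the pool peaks at (4, 3), and each blocked process is short somewhere: W3 on index locks; W8 on page locks; W7 on index locks, page locks; W6 on index locks.
Going as far as possible: W2, W4; after that, nothing fits. Verifying each step:
  pool = (3, 0)
  W2 needs (1, 0) <= (3, 0) -> finishes; pool += (0, 1) = (3, 1)
  W4 needs (3, 1) <= (3, 1) -> finishes; pool += (1, 2) = (4, 3)
  W3 cannot run: need (5, 1) vs free (4, 3) (insufficient index locks)
  W8 cannot run: need (3, 4) vs free (4, 3) (insufficient page locks)
  W7 cannot run: need (5, 5) vs free (4, 3) (insufficient index locks and page locks)
  W6 cannot run: need (5, 0) vs free (4, 3) (insufficient index locks)
Processes that can never finish: W3, W8, W7 and W6.


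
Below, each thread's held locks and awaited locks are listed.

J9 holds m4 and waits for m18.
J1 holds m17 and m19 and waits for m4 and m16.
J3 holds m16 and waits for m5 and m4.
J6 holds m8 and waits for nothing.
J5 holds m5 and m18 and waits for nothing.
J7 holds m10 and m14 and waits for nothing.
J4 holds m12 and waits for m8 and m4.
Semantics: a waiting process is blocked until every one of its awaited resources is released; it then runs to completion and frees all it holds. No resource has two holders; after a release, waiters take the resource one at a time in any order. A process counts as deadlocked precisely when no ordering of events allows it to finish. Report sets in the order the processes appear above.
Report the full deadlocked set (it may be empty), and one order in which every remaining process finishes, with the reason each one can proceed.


Nothing here is deadlocked.
Key observation: all waits point, directly or indirectly, at processes that can finish, so nothing is permanently blocked.
The rest can finish in the order J7, J5, J9, J6, J3, J1, J4.
Check, step by step:
  run J7 (it waits on nothing); releases m10 and m14
  run J5 (it waits on nothing); releases m5 and m18
  run J9 (all its waits — m18 — are resolved); releases m4
  run J6 (it waits on nothing); releases m8
  run J3 (all its waits — m5 and m4 — are resolved); releases m16
  run J1 (all its waits — m4 and m16 — are resolved); releases m17 and m19
  run J4 (all its waits — m8 and m4 — are resolved); releases m12


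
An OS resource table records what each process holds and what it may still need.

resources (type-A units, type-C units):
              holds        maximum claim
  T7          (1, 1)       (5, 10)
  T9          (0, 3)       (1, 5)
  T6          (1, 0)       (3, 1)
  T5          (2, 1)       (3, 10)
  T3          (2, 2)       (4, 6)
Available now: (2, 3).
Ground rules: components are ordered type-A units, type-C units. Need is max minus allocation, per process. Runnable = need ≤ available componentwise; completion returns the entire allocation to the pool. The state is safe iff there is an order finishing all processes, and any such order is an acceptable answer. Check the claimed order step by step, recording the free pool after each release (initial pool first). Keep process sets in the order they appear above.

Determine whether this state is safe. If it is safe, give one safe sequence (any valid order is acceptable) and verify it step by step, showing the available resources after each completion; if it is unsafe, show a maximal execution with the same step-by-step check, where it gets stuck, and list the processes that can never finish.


UNSAFE — no complete ordering exists.
Key observation: even finishing T9, T6, T3 leaves just (5, 8) free — too little type-C units for any of the remaining processes.
Going as far as possible: T9, T6, T3; after that, nothing fits. Check, step by step:
  pool = (2, 3)
  run T9 (needs (1, 2), free (2, 3)); after release of (0, 3) the pool is (2, 6)
  run T6 (needs (2, 1), free (2, 6)); after release of (1, 0) the pool is (3, 6)
  run T3 (needs (2, 4), free (3, 6)); after release of (2, 2) the pool is (5, 8)
  T7 still needs (4, 9) but only (5, 8) is free — short on type-C units
  T5 still needs (1, 9) but only (5, 8) is free — short on type-C units
Never able to finish: T7 and T5.


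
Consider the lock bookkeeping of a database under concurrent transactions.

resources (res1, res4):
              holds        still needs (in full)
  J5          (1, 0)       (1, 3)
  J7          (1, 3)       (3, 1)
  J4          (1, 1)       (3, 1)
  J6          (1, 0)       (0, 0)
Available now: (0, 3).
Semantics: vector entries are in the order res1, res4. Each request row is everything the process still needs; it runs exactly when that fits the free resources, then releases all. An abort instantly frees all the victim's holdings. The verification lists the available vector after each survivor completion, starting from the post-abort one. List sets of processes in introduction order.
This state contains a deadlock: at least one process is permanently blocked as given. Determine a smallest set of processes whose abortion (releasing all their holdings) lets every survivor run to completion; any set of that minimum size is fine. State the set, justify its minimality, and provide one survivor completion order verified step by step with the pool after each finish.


Minimum abort set: J4.
Key observation: before aborting J4, J7 was permanently blocked — no order could ever run it; afterwards it completes at step 3.
Minimality: the empty abort set fails — the state is deadlocked as it stands.
The survivors complete as J6, J5, J7. Walking it through (starting from the post-abort pool):
  pool = (1, 4)
  J6: need (0, 0) fits (1, 4); releases (1, 0), pool now (2, 4)
  J5: need (1, 3) fits (2, 4); releases (1, 0), pool now (3, 4)
  J7: need (3, 1) fits (3, 4); releases (1, 3), pool now (4, 7)


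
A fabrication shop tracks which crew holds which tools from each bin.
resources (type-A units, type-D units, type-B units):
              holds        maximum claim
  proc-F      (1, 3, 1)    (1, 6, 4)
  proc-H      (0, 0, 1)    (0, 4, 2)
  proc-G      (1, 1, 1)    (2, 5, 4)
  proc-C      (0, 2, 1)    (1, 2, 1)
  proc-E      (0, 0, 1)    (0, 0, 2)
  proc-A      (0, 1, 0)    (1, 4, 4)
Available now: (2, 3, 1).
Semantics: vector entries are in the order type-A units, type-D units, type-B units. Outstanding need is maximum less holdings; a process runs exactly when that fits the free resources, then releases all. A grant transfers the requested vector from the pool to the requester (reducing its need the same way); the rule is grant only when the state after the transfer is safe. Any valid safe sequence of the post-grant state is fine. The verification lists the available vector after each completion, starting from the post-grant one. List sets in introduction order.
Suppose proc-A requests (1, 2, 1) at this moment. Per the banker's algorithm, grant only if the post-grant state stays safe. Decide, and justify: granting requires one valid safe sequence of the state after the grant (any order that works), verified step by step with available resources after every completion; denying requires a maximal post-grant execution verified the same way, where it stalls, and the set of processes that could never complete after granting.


DENY. Granting would leave the state unsafe.
Key observation: after proc-C, proc-E the pool peaks at (1, 3, 2), and each blocked process is short somewhere: proc-F on type-B units; proc-H on type-D units; proc-G on type-D units, type-B units; proc-A on type-B units.
Pretend the grant happened; the run proc-C, proc-E goes as far as possible. Verifying each step:
  pool = (1, 1, 0)
  proc-C needs (1, 0, 0) <= (1, 1, 0) -> finishes; pool += (0, 2, 1) = (1, 3, 1)
  proc-E needs (0, 0, 1) <= (1, 3, 1) -> finishes; pool += (0, 0, 1) = (1, 3, 2)
  proc-F cannot run: need (0, 3, 3) vs free (1, 3, 2) (insufficient type-B units)
  proc-H cannot run: need (0, 4, 1) vs free (1, 3, 2) (insufficient type-D units)
  proc-G cannot run: need (1, 4, 3) vs free (1, 3, 2) (insufficient type-D units and type-B units)
  proc-A cannot run: need (0, 1, 3) vs free (1, 3, 2) (insufficient type-B units)
Had the request been granted, proc-F, proc-H, proc-G and proc-A could never finish.
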